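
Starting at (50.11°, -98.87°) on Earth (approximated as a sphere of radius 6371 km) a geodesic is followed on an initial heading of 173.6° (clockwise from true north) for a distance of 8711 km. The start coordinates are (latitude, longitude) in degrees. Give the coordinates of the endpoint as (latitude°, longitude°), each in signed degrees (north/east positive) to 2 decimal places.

-27.98°, -91.77°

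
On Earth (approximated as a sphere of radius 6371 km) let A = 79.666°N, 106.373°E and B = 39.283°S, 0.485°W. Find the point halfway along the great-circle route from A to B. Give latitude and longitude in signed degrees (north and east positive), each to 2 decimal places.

Central angle δ = 2.2958 rad. Interpolating on the sphere with fraction f = 0.5:
P = [sin((1−f)δ)·A + sin(fδ)·B] / sin δ = 1.2183·A + 1.2183·B in Cartesian coordinates,
giving P = (0.8814, 0.2017, 0.4272), i.e. latitude 25.29°, longitude 12.89°.

25.29°, 12.89°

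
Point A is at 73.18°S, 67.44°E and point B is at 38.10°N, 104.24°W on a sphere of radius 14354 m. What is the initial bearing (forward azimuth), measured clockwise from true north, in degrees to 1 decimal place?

191.4°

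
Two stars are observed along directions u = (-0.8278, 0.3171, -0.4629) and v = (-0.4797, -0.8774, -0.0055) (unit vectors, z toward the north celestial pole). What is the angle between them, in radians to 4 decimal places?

u·v = 0.1214; |u| = 1.0000, |v| = 1.0000.
cos θ = (u·v)/(|u||v|) = 0.1214, so θ = 1.4491 rad.

1.4491 rad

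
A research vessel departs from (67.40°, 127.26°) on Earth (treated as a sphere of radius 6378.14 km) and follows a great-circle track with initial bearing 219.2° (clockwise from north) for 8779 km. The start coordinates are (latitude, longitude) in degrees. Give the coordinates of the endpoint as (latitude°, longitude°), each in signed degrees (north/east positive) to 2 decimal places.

Angular distance δ = d/R = 8779/6378.14 = 1.37642 rad; initial bearing θ = 3.8258 rad.
sin φ₂ = sin φ₁ cos δ + cos φ₁ sin δ cos θ = (0.9232)(0.1932) + (0.3843)(0.9812)(-0.7749) = -0.1139, so φ₂ = -6.54°.
Δλ = atan2(sin θ sin δ cos φ₁, cos δ − sin φ₁ sin φ₂) = atan2(-0.2383, 0.2983) = -38.623°.
λ₂ = 127.260° − 38.623° = 88.64°.

-6.54°, 88.64°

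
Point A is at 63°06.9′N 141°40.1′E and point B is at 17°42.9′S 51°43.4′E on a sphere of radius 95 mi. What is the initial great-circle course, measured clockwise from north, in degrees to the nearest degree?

262°

Δλ = -89.945° = -1.5698 rad.
y = sin Δλ · cos φ₂ = (-1.0000)(0.9526) = -0.9526
x = cos φ₁ sin φ₂ − sin φ₁ cos φ₂ cos Δλ = (0.4522)(-0.3043) − (0.8919)(0.9526)(0.0010) = -0.1384
θ = atan2(y, x) = -98.27°; adding 360° gives 262°.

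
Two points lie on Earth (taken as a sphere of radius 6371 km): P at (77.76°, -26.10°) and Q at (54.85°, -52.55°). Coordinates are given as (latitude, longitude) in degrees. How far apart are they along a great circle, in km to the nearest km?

In radians: φ₁ = 1.3572, φ₂ = 0.9573, Δλ = -26.450° = -0.4616 rad.
cos c = sin φ₁ sin φ₂ + cos φ₁ cos φ₂ cos Δλ = (0.9773)(0.8176) + (0.2120)(0.5757)(0.8953) = 0.90834,
so c = arccos(0.90834) = 0.43150 rad.
Distance = R·c = 6371 × 0.4315 ≈ 2749 km.

2749 km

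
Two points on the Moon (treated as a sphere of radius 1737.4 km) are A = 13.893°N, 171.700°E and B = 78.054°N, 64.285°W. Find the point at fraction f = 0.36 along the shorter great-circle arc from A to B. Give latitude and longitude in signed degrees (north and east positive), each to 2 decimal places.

Central angle δ = 1.4480 rad. Interpolating on the sphere with fraction f = 0.36:
P = [sin((1−f)δ)·A + sin(fδ)·B] / sin δ = 0.8057·A + 0.5018·B in Cartesian coordinates,
giving P = (-0.7289, 0.0193, 0.6844), i.e. latitude 43.19°, longitude 178.48°.

43.19°, 178.48°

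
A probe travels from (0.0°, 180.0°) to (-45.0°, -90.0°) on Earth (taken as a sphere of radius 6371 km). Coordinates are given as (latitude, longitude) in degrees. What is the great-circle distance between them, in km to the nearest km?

10008 km

In radians: φ₁ = 0.0000, φ₂ = -0.7854, Δλ = 90.000° = 1.5708 rad.
cos c = sin φ₁ sin φ₂ + cos φ₁ cos φ₂ cos Δλ = (0.0000)(-0.7071) + (1.0000)(0.7071)(0.0000) = -0.00000,
so c = arccos(-0.00000) = 1.57080 rad.
Distance = R·c = 6371 × 1.5708 ≈ 10008 km.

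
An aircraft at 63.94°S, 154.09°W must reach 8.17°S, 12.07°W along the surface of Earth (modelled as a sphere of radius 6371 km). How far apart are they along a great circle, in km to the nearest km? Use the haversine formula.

Let φ₁ = -1.1160 rad, φ₂ = -0.1426 rad, and Δλ = 2.4787 rad.
Haversine: a = sin²(Δφ/2) + cos φ₁ cos φ₂ sin²(Δλ/2) = 0.2187 + (0.4393)(0.9899)(0.8941) = 0.60755.
Central angle c = 2·arcsin(√a) = 1.78759 rad.
Distance = R·c = 6371 × 1.7876 ≈ 11389 km.

11389 km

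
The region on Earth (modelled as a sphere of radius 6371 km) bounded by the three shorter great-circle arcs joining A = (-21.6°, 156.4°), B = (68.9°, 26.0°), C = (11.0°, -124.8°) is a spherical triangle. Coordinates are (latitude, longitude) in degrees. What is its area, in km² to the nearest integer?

89406538 km²

Side lengths (central angles): a = 1.7016, b = 1.4636, c = 2.1656 rad; semiperimeter s = 2.6654.
By l'Huilier's theorem, tan(E/4) = √[tan(s/2) tan((s−a)/2) tan((s−b)/2) tan((s−c)/2)], giving spherical excess E = 2.2027 rad.
Area = E·R² = 2.2027 × (6371)² ≈ 89406538 km².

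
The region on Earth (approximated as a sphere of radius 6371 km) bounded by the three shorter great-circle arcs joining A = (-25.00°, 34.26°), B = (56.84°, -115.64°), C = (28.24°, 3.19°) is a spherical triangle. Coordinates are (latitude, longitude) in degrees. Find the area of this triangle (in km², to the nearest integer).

Side lengths (central angles): a = 1.4063, b = 1.0657, c = 2.4697 rad; semiperimeter s = 2.4709.
By l'Huilier's theorem, tan(E/4) = √[tan(s/2) tan((s−a)/2) tan((s−b)/2) tan((s−c)/2)], giving spherical excess E = 0.1130 rad.
Area = E·R² = 0.1130 × (6371)² ≈ 4585397 km².

4585397 km²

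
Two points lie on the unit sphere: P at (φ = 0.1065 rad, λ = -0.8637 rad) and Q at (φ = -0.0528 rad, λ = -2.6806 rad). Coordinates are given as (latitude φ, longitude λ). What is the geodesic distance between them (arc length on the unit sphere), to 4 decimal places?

In radians: φ₁ = 0.1065, φ₂ = -0.0528, Δλ = -104.101° = -1.8169 rad.
cos c = sin φ₁ sin φ₂ + cos φ₁ cos φ₂ cos Δλ = (0.1063)(-0.0528) + (0.9943)(0.9986)(-0.2436) = -0.24752,
so c = arccos(-0.24752) = 1.82091 rad.
On the unit sphere the arc length equals the central angle: 1.8209.

1.8209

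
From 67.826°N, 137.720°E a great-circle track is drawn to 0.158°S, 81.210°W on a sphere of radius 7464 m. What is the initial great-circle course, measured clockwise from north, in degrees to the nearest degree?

With φ₁ = 1.1838, φ₂ = -0.0028, Δλ = 2.4621 rad, the forward-azimuth formula gives
θ = atan2( sin Δλ cos φ₂ , cos φ₁ sin φ₂ − sin φ₁ cos φ₂ cos Δλ ) = atan2(0.6284, 0.7193) = 41.14°.
So the initial bearing is 41°.

41°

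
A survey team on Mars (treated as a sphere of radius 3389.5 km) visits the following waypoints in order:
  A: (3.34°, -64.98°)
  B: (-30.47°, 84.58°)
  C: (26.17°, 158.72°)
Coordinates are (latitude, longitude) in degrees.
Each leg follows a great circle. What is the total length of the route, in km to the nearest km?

Leg A→B: central angle 2.4518 rad, distance 8310.3 km.
Leg B→C: central angle 1.5830 rad, distance 5365.7 km.
Total: 8310.3 + 5365.7 ≈ 13676 km.

13676 km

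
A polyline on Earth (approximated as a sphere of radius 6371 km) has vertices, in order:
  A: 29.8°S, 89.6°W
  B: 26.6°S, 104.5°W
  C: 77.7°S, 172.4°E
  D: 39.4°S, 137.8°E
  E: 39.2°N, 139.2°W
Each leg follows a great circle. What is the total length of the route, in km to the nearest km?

Leg A→B: central angle 0.2357 rad, distance 1501.6 km.
Leg B→C: central angle 1.0924 rad, distance 6959.6 km.
Leg C→D: central angle 0.7141 rad, distance 4549.7 km.
Leg D→E: central angle 1.9052 rad, distance 12137.9 km.
Total: 1501.6 + 6959.6 + 4549.7 + 12137.9 ≈ 25149 km.

25149 km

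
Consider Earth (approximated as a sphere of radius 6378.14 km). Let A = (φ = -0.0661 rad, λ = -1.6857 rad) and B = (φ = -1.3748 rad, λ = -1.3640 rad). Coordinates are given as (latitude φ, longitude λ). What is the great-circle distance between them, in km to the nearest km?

In radians: φ₁ = -0.0661, φ₂ = -1.3748, Δλ = 18.432° = 0.3217 rad.
cos c = sin φ₁ sin φ₂ + cos φ₁ cos φ₂ cos Δλ = (-0.0661)(-0.9809) + (0.9978)(0.1947)(0.9487) = 0.24914,
so c = arccos(0.24914) = 1.31901 rad.
Distance = R·c = 6378.14 × 1.3190 ≈ 8413 km.

8413 km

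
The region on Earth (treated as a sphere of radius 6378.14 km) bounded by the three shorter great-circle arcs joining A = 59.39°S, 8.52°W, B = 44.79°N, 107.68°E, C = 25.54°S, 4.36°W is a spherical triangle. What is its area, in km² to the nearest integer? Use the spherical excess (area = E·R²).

Side lengths (central angles): a = 2.1460, b = 0.5930, c = 2.4432 rad; semiperimeter s = 2.5911.
By l'Huilier's theorem, tan(E/4) = √[tan(s/2) tan((s−a)/2) tan((s−b)/2) tan((s−c)/2)], giving spherical excess E = 1.1795 rad.
Area = E·R² = 1.1795 × (6378.14)² ≈ 47983923 km².

47983923 km²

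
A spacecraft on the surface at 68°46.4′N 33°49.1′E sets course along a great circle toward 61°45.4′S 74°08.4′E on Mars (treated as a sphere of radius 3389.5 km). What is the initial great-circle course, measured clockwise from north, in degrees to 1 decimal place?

155.0°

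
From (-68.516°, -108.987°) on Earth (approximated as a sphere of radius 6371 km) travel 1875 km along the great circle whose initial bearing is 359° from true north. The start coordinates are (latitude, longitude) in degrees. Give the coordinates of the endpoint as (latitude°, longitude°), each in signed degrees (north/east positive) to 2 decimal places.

-51.66°, -109.45°

Angular distance δ = d/R = 1875/6371 = 0.29430 rad; initial bearing θ = 6.2657 rad.
sin φ₂ = sin φ₁ cos δ + cos φ₁ sin δ cos θ = (-0.9305)(0.9570) + (0.3662)(0.2901)(0.9998) = -0.7843, so φ₂ = -51.66°.
Δλ = atan2(sin θ sin δ cos φ₁, cos δ − sin φ₁ sin φ₂) = atan2(-0.0019, 0.2272) = -0.468°.
λ₂ = -108.987° − 0.468° = -109.45°.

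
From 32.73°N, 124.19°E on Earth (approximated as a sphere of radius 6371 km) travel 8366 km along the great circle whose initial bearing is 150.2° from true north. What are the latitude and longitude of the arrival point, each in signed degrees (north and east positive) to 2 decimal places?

Angular distance δ = d/R = 8366/6371 = 1.31314 rad; initial bearing θ = 2.6215 rad.
sin φ₂ = sin φ₁ cos δ + cos φ₁ sin δ cos θ = (0.5407)(0.2548) + (0.8412)(0.9670)(-0.8678) = -0.5681, so φ₂ = -34.62°.
Δλ = atan2(sin θ sin δ cos φ₁, cos δ − sin φ₁ sin φ₂) = atan2(0.4043, 0.5620) = 35.730°.
λ₂ = 124.190° + 35.730° = 159.92°.

-34.62°, 159.92°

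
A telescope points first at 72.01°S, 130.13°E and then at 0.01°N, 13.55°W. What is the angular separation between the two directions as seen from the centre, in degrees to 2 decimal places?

104.42°

In radians: φ₁ = -1.2568, φ₂ = 0.0002, Δλ = -143.680° = -2.5077 rad.
Haversine: a = sin²(Δφ/2) + cos φ₁ cos φ₂ sin²(Δλ/2) = 0.3457 + (0.3089)(1.0000)(0.9029) = 0.62451.
Central angle c = 2·arcsin(√a) = 1.82246 rad.
So the angular separation is 104.42°.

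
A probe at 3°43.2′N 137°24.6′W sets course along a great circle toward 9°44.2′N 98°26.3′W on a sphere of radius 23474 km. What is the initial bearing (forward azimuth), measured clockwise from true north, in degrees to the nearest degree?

79°

With φ₁ = 0.0649, φ₂ = 0.1699, Δλ = 0.6802 rad, the forward-azimuth formula gives
θ = atan2( sin Δλ cos φ₂ , cos φ₁ sin φ₂ − sin φ₁ cos φ₂ cos Δλ ) = atan2(0.6199, 0.1190) = 79.13°.
So the initial bearing is 79°.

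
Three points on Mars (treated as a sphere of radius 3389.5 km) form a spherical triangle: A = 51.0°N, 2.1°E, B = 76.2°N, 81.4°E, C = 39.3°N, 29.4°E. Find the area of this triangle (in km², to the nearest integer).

1579083 km²

Side lengths (central angles): a = 0.7543, b = 0.3898, c = 0.6720 rad; semiperimeter s = 0.9081.
By l'Huilier's theorem, tan(E/4) = √[tan(s/2) tan((s−a)/2) tan((s−b)/2) tan((s−c)/2)], giving spherical excess E = 0.1374 rad.
Area = E·R² = 0.1374 × (3389.5)² ≈ 1579083 km².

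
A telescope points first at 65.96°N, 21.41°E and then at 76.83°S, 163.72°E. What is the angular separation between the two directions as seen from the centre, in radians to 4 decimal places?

2.8676 rad

Let φ₁ = 1.1512 rad, φ₂ = -1.3409 rad, and Δλ = 2.4838 rad.
cos c = sin φ₁ sin φ₂ + cos φ₁ cos φ₂ cos Δλ = (0.9133)(-0.9737) + (0.4074)(0.2278)(-0.7913) = -0.96269,
so c = arccos(-0.96269) = 2.86757 rad.
So the angular separation is 2.8676 rad.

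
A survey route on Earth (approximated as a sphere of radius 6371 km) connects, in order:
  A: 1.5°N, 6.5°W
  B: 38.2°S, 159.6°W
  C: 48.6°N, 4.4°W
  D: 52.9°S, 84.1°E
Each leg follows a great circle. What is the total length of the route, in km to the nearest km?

46827 km

Leg A→B: central angle 2.3700 rad, distance 15099.0 km.
Leg B→C: central angle 2.7809 rad, distance 17717.0 km.
Leg C→D: central angle 2.1992 rad, distance 14010.9 km.
Total: 15099.0 + 17717.0 + 14010.9 ≈ 46827 km.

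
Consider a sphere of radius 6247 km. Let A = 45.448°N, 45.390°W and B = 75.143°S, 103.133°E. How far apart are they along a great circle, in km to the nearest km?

Let φ₁ = 0.7932 rad, φ₂ = -1.3115 rad, and Δλ = 2.5922 rad.
cos c = sin φ₁ sin φ₂ + cos φ₁ cos φ₂ cos Δλ = (0.7126)(-0.9666) + (0.7016)(0.2564)(-0.8528) = -0.84220,
so c = arccos(-0.84220) = 2.57216 rad.
Distance = R·c = 6247 × 2.5722 ≈ 16068 km.

16068 km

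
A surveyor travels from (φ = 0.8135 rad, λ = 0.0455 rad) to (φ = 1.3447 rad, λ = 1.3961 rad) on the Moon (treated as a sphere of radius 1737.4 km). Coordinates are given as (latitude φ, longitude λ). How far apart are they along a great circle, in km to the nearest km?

1277 km

Let φ₁ = 0.8135 rad, φ₂ = 1.3447 rad, and Δλ = 1.3506 rad.
cos c = sin φ₁ sin φ₂ + cos φ₁ cos φ₂ cos Δλ = (0.7267)(0.9745) + (0.6870)(0.2242)(0.2184) = 0.74184,
so c = arccos(0.74184) = 0.73499 rad.
Distance = R·c = 1737.4 × 0.7350 ≈ 1277 km.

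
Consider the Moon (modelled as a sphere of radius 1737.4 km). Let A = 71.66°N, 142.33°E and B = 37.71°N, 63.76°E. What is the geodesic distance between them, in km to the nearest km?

With latitudes φ₁ = 71.660°, φ₂ = 37.710° and longitude difference Δλ = -78.570°:
cos c = sin φ₁ sin φ₂ + cos φ₁ cos φ₂ cos Δλ = (0.9492)(0.6117) + (0.3147)(0.7911)(0.1982) = 0.62993,
so c = arccos(0.62993) = 0.88934 rad.
Distance = R·c = 1737.4 × 0.8893 ≈ 1545 km.

1545 km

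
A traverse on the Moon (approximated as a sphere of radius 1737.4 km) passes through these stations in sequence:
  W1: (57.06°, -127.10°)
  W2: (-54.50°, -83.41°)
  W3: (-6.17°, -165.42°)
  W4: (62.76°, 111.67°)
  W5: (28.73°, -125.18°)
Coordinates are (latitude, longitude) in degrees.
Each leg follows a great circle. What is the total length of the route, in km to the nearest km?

Leg W1→W2: central angle 2.0431 rad, distance 3549.6 km.
Leg W2→W3: central angle 1.4022 rad, distance 2436.3 km.
Leg W3→W4: central angle 1.6102 rad, distance 2797.6 km.
Leg W4→W5: central angle 1.3614 rad, distance 2365.3 km.
Total: 3549.6 + 2436.3 + 2797.6 + 2365.3 ≈ 11149 km.

11149 km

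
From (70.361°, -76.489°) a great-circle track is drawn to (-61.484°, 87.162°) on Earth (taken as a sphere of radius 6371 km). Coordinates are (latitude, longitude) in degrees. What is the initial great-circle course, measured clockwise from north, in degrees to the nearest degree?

45°

Δλ = 163.651° = 2.8562 rad.
y = sin Δλ · cos φ₂ = (0.2815)(0.4774) = 0.1344
x = cos φ₁ sin φ₂ − sin φ₁ cos φ₂ cos Δλ = (0.3361)(-0.8787) − (0.9418)(0.4774)(-0.9596) = 0.1361
θ = atan2(y, x) = 44.63°, so the bearing is 45°.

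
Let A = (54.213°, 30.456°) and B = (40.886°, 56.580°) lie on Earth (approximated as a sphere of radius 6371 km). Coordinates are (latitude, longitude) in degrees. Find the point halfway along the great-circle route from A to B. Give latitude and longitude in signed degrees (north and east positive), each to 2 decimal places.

48.28°, 45.22°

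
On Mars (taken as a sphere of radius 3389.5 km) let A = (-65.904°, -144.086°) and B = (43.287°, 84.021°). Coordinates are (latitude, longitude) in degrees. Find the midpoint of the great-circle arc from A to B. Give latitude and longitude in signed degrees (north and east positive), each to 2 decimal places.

The central angle between A and B is δ = 2.5399 rad.
With f = 0.5, the slerp weights are sin((1−f)δ)/sin δ = 1.6872 and sin(fδ)/sin δ = 1.6872.
Weighted sum of the unit vectors: (1.6872)·(-0.3307,-0.2395,-0.9129) + (1.6872)·(0.0758,0.7240,0.6857) = (-0.4299, 0.8174, -0.3833).
Converting back: φ = atan2(z, √(x²+y²)) = -22.54°, λ = atan2(y, x) = 117.74°.

-22.54°, 117.74°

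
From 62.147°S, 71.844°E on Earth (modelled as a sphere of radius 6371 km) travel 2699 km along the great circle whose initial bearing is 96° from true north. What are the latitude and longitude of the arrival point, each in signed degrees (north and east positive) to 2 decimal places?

Angular distance δ = d/R = 2699/6371 = 0.42364 rad; initial bearing θ = 1.6755 rad.
sin φ₂ = sin φ₁ cos δ + cos φ₁ sin δ cos θ = (-0.8841)(0.9116) + (0.4672)(0.4111)(-0.1045) = -0.8261, so φ₂ = -55.70°.
Δλ = atan2(sin θ sin δ cos φ₁, cos δ − sin φ₁ sin φ₂) = atan2(0.1910, 0.1812) = 46.504°.
λ₂ = 71.844° + 46.504° = 118.35°.

-55.70°, 118.35°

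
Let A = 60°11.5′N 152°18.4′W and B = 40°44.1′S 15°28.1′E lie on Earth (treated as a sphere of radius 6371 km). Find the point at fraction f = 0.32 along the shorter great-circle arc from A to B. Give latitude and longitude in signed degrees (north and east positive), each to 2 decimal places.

Central angle δ = 2.7772 rad. Interpolating on the sphere with fraction f = 0.32:
P = [sin((1−f)δ)·A + sin(fδ)·B] / sin δ = 2.6658·A + 2.1784·B in Cartesian coordinates,
giving P = (0.4175, -0.1756, 0.8916), i.e. latitude 63.07°, longitude -22.81°.

63.07°, -22.81°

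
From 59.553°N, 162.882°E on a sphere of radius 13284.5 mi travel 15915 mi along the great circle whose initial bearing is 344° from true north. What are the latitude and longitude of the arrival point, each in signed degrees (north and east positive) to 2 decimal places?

50.14°, 6.49°

Angular distance δ = d/R = 15915/13284.5 = 1.19801 rad; initial bearing θ = 6.0039 rad.
sin φ₂ = sin φ₁ cos δ + cos φ₁ sin δ cos θ = (0.8621)(0.3642) + (0.5067)(0.9313)(0.9613) = 0.7676, so φ₂ = 50.14°.
Δλ = atan2(sin θ sin δ cos φ₁, cos δ − sin φ₁ sin φ₂) = atan2(-0.1301, -0.2976) = -156.387°.
λ₂ = 162.882° − 156.387° = 6.49°.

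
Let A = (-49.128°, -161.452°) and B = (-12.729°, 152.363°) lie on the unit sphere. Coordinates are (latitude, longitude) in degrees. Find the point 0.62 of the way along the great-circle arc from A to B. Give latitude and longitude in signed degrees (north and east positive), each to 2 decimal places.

The central angle between A and B is δ = 0.9166 rad.
With f = 0.62, the slerp weights are sin((1−f)δ)/sin δ = 0.4301 and sin(fδ)/sin δ = 0.6782.
Weighted sum of the unit vectors: (0.4301)·(-0.6204,-0.2082,-0.7562) + (0.6782)·(-0.8641,0.4525,-0.2203) = (-0.8529, 0.2173, -0.4747).
Converting back: φ = atan2(z, √(x²+y²)) = -28.34°, λ = atan2(y, x) = 165.70°.

-28.34°, 165.70°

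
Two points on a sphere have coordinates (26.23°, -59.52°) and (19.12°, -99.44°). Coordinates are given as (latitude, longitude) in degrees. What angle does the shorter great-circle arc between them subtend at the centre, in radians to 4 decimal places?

0.6521 rad

Let φ₁ = 0.4578 rad, φ₂ = 0.3337 rad, and Δλ = -0.6967 rad.
Haversine: a = sin²(Δφ/2) + cos φ₁ cos φ₂ sin²(Δλ/2) = 0.0038 + (0.8970)(0.9448)(0.1165) = 0.10261.
Central angle c = 2·arcsin(√a) = 0.65215 rad.
So the angular separation is 0.6521 rad.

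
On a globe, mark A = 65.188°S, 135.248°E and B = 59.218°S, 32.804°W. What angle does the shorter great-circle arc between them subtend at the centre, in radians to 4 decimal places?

In radians: φ₁ = -1.1377, φ₂ = -1.0335, Δλ = -168.052° = -2.9331 rad.
Haversine: a = sin²(Δφ/2) + cos φ₁ cos φ₂ sin²(Δλ/2) = 0.0027 + (0.4196)(0.5118)(0.9892) = 0.21515.
Central angle c = 2·arcsin(√a) = 0.96465 rad.
So the angular separation is 0.9646 rad.

0.9646 rad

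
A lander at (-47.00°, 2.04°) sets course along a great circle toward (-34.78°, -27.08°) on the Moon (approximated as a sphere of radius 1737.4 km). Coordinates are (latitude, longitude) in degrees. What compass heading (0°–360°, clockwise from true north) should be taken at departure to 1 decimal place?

288.8°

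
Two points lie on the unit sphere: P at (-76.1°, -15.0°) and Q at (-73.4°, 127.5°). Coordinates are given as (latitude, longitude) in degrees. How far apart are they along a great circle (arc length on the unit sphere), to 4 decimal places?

With latitudes φ₁ = -76.100°, φ₂ = -73.400° and longitude difference Δλ = 142.500°:
cos c = sin φ₁ sin φ₂ + cos φ₁ cos φ₂ cos Δλ = (-0.9707)(-0.9583) + (0.2402)(0.2857)(-0.7934) = 0.87581,
so c = arccos(0.87581) = 0.50368 rad.
On the unit sphere the arc length equals the central angle: 0.5037.

0.5037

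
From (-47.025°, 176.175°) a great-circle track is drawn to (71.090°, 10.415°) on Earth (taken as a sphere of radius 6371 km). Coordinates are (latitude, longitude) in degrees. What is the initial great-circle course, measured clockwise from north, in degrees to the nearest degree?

Δλ = -165.760° = -2.8931 rad.
y = sin Δλ · cos φ₂ = (-0.2460)(0.3241) = -0.0797
x = cos φ₁ sin φ₂ − sin φ₁ cos φ₂ cos Δλ = (0.6817)(0.9460) − (-0.7317)(0.3241)(-0.9693) = 0.4151
θ = atan2(y, x) = -10.87°; adding 360° gives 349°.

349°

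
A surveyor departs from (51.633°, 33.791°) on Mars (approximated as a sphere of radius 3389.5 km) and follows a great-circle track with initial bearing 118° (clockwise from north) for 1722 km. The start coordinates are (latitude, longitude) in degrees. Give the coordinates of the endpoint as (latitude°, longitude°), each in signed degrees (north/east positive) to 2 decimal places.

Angular distance δ = d/R = 1722/3389.5 = 0.50804 rad; initial bearing θ = 2.0595 rad.
sin φ₂ = sin φ₁ cos δ + cos φ₁ sin δ cos θ = (0.7841)(0.8737) + (0.6207)(0.4865)(-0.4695) = 0.5433, so φ₂ = 32.91°.
Δλ = atan2(sin θ sin δ cos φ₁, cos δ − sin φ₁ sin φ₂) = atan2(0.2666, 0.4477) = 30.771°.
λ₂ = 33.791° + 30.771° = 64.56°.

32.91°, 64.56°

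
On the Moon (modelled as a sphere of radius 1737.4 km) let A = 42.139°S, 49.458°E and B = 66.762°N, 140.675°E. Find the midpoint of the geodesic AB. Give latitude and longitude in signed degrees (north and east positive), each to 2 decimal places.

16.58°, 77.74°

The central angle between A and B is δ = 2.2430 rad.
With f = 0.5, the slerp weights are sin((1−f)δ)/sin δ = 1.1512 and sin(fδ)/sin δ = 1.1512.
Weighted sum of the unit vectors: (1.1512)·(0.4820,0.5635,-0.6709) + (1.1512)·(-0.3052,0.2500,0.9189) = (0.2035, 0.9365, 0.2854).
Converting back: φ = atan2(z, √(x²+y²)) = 16.58°, λ = atan2(y, x) = 77.74°.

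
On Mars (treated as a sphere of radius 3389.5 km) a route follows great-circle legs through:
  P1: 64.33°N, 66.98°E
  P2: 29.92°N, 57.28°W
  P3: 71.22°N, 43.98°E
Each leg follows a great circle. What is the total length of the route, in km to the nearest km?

Leg P1→P2: central angle 1.3303 rad, distance 4509.0 km.
Leg P2→P3: central angle 1.1398 rad, distance 3863.4 km.
Total: 4509.0 + 3863.4 ≈ 8372 km.

8372 km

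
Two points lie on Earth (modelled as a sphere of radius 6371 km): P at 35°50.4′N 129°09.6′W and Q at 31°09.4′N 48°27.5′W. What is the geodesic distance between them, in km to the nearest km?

7281 km

Let φ₁ = 0.6255 rad, φ₂ = 0.5438 rad, and Δλ = 1.4085 rad.
cos c = sin φ₁ sin φ₂ + cos φ₁ cos φ₂ cos Δλ = (0.5855)(0.5174) + (0.8107)(0.8558)(0.1616) = 0.41503,
so c = arccos(0.41503) = 1.14282 rad.
Distance = R·c = 6371 × 1.1428 ≈ 7281 km.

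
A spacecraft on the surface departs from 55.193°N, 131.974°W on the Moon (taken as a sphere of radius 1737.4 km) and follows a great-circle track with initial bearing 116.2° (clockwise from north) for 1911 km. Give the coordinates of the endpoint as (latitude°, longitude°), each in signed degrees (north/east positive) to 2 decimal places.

8.51°, -78.02°

Angular distance δ = d/R = 1911/1737.4 = 1.09992 rad; initial bearing θ = 2.0281 rad.
sin φ₂ = sin φ₁ cos δ + cos φ₁ sin δ cos θ = (0.8211)(0.4537) + (0.5708)(0.8912)(-0.4415) = 0.1479, so φ₂ = 8.51°.
Δλ = atan2(sin θ sin δ cos φ₁, cos δ − sin φ₁ sin φ₂) = atan2(0.4564, 0.3322) = 53.950°.
λ₂ = -131.974° + 53.950° = -78.02°.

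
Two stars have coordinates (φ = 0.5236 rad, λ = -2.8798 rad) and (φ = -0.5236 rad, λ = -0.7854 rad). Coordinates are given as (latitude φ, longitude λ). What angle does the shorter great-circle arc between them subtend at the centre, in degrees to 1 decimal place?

128.7°

Let φ₁ = 0.5236 rad, φ₂ = -0.5236 rad, and Δλ = 2.0944 rad.
cos c = sin φ₁ sin φ₂ + cos φ₁ cos φ₂ cos Δλ = (0.5000)(-0.5000) + (0.8660)(0.8660)(-0.5000) = -0.62500,
so c = arccos(-0.62500) = 2.24593 rad.
So the angular separation is 128.7°.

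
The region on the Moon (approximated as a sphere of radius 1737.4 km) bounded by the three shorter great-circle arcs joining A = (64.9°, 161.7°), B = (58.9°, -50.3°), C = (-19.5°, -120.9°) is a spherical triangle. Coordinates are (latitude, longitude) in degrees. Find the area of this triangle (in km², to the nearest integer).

Side lengths (central angles): a = 1.6952, b = 1.7875, c = 0.9402 rad; semiperimeter s = 2.2115.
By l'Huilier's theorem, tan(E/4) = √[tan(s/2) tan((s−a)/2) tan((s−b)/2) tan((s−c)/2)], giving spherical excess E = 1.1255 rad.
Area = E·R² = 1.1255 × (1737.4)² ≈ 3397524 km².

3397524 km²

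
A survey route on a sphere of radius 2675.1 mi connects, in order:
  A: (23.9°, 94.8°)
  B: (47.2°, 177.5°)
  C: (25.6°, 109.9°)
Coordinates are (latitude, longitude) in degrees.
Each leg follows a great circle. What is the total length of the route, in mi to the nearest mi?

5813 mi

Leg A→B: central angle 1.1851 rad, distance 3170.3 mi.
Leg B→C: central angle 0.9878 rad, distance 2642.4 mi.
Total: 3170.3 + 2642.4 ≈ 5813 mi.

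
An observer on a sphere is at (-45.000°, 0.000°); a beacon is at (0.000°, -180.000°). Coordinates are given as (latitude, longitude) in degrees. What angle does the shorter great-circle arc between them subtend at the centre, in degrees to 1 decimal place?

135.0°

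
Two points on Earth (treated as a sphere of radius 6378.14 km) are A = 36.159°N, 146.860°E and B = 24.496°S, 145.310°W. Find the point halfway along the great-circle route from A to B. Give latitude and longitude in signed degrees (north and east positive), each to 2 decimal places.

7.01°, -176.92°

The central angle between A and B is δ = 1.5382 rad.
With f = 0.5, the slerp weights are sin((1−f)δ)/sin δ = 0.6959 and sin(fδ)/sin δ = 0.6959.
Weighted sum of the unit vectors: (0.6959)·(-0.6761,0.4414,0.5900) + (0.6959)·(-0.7482,-0.5179,-0.4146) = (-0.9911, -0.0532, 0.1221).
Converting back: φ = atan2(z, √(x²+y²)) = 7.01°, λ = atan2(y, x) = -176.92°.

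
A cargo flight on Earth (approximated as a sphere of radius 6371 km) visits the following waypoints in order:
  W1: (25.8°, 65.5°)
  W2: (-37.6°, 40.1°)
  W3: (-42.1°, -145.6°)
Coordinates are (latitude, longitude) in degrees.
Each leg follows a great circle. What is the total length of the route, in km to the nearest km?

Leg W1→W2: central angle 1.1823 rad, distance 7532.4 km.
Leg W2→W3: central angle 1.7476 rad, distance 11134.0 km.
Total: 7532.4 + 11134.0 ≈ 18666 km.

18666 km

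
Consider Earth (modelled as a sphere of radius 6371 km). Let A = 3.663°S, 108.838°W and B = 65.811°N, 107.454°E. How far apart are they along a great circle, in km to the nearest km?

12545 km

Let φ₁ = -0.0639 rad, φ₂ = 1.1486 rad, and Δλ = -2.5082 rad.
cos c = sin φ₁ sin φ₂ + cos φ₁ cos φ₂ cos Δλ = (-0.0639)(0.9122) + (0.9980)(0.4097)(-0.8060) = -0.38787,
so c = arccos(-0.38787) = 1.96911 rad.
Distance = R·c = 6371 × 1.9691 ≈ 12545 km.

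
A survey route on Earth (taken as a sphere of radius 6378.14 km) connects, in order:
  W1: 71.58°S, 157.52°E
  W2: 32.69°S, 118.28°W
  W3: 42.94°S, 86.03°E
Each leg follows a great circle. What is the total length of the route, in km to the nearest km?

17647 km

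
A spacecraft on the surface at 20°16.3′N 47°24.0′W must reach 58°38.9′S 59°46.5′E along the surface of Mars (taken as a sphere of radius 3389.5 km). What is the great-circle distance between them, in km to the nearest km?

Let φ₁ = 0.3538 rad, φ₂ = -1.0236 rad, and Δλ = 1.8706 rad.
Haversine: a = sin²(Δφ/2) + cos φ₁ cos φ₂ sin²(Δλ/2) = 0.4039 + (0.9381)(0.5203)(0.6476) = 0.72000.
Central angle c = 2·arcsin(√a) = 2.02640 rad.
Distance = R·c = 3389.5 × 2.0264 ≈ 6868 km.

6868 km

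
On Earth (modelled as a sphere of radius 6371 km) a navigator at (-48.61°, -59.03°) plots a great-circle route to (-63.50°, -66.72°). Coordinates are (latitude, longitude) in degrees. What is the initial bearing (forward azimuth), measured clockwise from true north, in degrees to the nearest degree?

Δλ = -7.690° = -0.1342 rad.
y = sin Δλ · cos φ₂ = (-0.1338)(0.4462) = -0.0597
x = cos φ₁ sin φ₂ − sin φ₁ cos φ₂ cos Δλ = (0.6612)(-0.8949) − (-0.7502)(0.4462)(0.9910) = -0.2600
θ = atan2(y, x) = -167.07°; adding 360° gives 193°.

193°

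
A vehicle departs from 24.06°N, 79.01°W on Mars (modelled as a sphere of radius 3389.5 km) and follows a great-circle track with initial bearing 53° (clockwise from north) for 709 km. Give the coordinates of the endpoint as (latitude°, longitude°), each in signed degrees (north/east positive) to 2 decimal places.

Angular distance δ = d/R = 709/3389.5 = 0.20918 rad; initial bearing θ = 0.9250 rad.
sin φ₂ = sin φ₁ cos δ + cos φ₁ sin δ cos θ = (0.4077)(0.9782) + (0.9131)(0.2077)(0.6018) = 0.5129, so φ₂ = 30.86°.
Δλ = atan2(sin θ sin δ cos φ₁, cos δ − sin φ₁ sin φ₂) = atan2(0.1514, 0.7691) = 11.139°.
λ₂ = -79.010° + 11.139° = -67.87°.

30.86°, -67.87°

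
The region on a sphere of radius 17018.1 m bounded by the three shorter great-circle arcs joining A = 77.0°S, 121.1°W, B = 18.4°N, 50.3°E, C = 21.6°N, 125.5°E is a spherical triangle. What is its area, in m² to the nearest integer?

Side lengths (central angles): a = 1.2222, b = 2.0283, c = 2.1160 rad; semiperimeter s = 2.6833.
By l'Huilier's theorem, tan(E/4) = √[tan(s/2) tan((s−a)/2) tan((s−b)/2) tan((s−c)/2)], giving spherical excess E = 2.2105 rad.
Area = E·R² = 2.2105 × (17018.1)² ≈ 640189156 m².

640189156 m²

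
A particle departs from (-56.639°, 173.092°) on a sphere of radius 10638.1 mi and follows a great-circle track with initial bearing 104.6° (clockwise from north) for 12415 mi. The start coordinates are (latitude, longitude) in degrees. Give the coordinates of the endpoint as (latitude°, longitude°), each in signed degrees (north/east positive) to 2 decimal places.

-27.10°, -98.35°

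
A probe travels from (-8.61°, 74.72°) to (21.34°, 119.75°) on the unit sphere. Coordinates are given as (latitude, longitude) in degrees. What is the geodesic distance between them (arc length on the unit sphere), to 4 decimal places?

0.9318

Let φ₁ = -0.1503 rad, φ₂ = 0.3725 rad, and Δλ = 0.7859 rad.
cos c = sin φ₁ sin φ₂ + cos φ₁ cos φ₂ cos Δλ = (-0.1497)(0.3639) + (0.9887)(0.9314)(0.7067) = 0.59638,
so c = arccos(0.59638) = 0.93181 rad.
On the unit sphere the arc length equals the central angle: 0.9318.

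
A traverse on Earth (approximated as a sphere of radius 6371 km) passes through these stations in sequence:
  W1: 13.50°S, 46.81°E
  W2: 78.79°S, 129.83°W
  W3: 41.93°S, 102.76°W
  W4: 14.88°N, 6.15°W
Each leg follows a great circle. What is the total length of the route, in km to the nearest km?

Leg W1→W2: central angle 1.5305 rad, distance 9750.8 km.
Leg W2→W3: central angle 0.6693 rad, distance 4264.1 km.
Leg W3→W4: central angle 1.8280 rad, distance 11646.1 km.
Total: 9750.8 + 4264.1 + 11646.1 ≈ 25661 km.

25661 km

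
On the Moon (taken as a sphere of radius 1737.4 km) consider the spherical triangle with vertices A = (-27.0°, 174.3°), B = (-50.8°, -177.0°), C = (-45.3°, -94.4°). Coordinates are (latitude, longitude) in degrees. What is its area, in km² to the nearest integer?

479516 km²

Side lengths (central angles): a = 0.9171, b = 1.2572, c = 0.4312 rad; semiperimeter s = 1.3028.
By l'Huilier's theorem, tan(E/4) = √[tan(s/2) tan((s−a)/2) tan((s−b)/2) tan((s−c)/2)], giving spherical excess E = 0.1589 rad.
Area = E·R² = 0.1589 × (1737.4)² ≈ 479516 km².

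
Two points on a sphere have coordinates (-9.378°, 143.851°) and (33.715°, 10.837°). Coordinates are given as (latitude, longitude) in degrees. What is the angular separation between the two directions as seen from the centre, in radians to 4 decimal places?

2.2788 rad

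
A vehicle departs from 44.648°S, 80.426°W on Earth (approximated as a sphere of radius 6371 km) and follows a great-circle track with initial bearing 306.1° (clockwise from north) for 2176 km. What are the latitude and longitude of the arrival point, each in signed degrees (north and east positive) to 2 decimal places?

Angular distance δ = d/R = 2176/6371 = 0.34155 rad; initial bearing θ = 5.3425 rad.
sin φ₂ = sin φ₁ cos δ + cos φ₁ sin δ cos θ = (-0.7027)(0.9422) + (0.7114)(0.3349)(0.5892) = -0.5218, so φ₂ = -31.45°.
Δλ = atan2(sin θ sin δ cos φ₁, cos δ − sin φ₁ sin φ₂) = atan2(-0.1925, 0.5756) = -18.496°.
λ₂ = -80.426° − 18.496° = -98.92°.

-31.45°, -98.92°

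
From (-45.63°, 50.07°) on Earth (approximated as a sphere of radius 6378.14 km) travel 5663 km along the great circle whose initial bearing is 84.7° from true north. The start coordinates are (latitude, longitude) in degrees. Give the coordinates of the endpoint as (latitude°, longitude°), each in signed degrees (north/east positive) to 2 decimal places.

Angular distance δ = d/R = 5663/6378.14 = 0.88788 rad; initial bearing θ = 1.4783 rad.
sin φ₂ = sin φ₁ cos δ + cos φ₁ sin δ cos θ = (-0.7148)(0.6311) + (0.6993)(0.7757)(0.0924) = -0.4010, so φ₂ = -23.64°.
Δλ = atan2(sin θ sin δ cos φ₁, cos δ − sin φ₁ sin φ₂) = atan2(0.5401, 0.3444) = 57.477°.
λ₂ = 50.070° + 57.477° = 107.55°.

-23.64°, 107.55°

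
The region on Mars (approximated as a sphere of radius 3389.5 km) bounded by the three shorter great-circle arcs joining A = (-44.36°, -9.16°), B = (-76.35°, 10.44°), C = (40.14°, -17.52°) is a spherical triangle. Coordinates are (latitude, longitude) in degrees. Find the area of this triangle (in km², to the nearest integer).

Side lengths (central angles): a = 2.0568, b = 1.4806, c = 0.5765 rad; semiperimeter s = 2.0570.
By l'Huilier's theorem, tan(E/4) = √[tan(s/2) tan((s−a)/2) tan((s−b)/2) tan((s−c)/2)], giving spherical excess E = 0.0252 rad.
Area = E·R² = 0.0252 × (3389.5)² ≈ 289359 km².

289359 km²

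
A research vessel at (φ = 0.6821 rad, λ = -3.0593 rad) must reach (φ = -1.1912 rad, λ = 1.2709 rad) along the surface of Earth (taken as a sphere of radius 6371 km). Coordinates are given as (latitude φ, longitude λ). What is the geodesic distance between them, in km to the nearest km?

14884 km

In radians: φ₁ = 0.6821, φ₂ = -1.1912, Δλ = -111.898° = -1.9530 rad.
cos c = sin φ₁ sin φ₂ + cos φ₁ cos φ₂ cos Δλ = (0.6304)(-0.9288) + (0.7763)(0.3705)(-0.3730) = -0.69282,
so c = arccos(-0.69282) = 2.33619 rad.
Distance = R·c = 6371 × 2.3362 ≈ 14884 km.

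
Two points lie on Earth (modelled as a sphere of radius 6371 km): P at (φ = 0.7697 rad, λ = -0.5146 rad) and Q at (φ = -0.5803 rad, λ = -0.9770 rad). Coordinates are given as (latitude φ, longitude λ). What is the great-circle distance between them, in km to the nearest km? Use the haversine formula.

9010 km

In radians: φ₁ = 0.7697, φ₂ = -0.5803, Δλ = -26.494° = -0.4624 rad.
Haversine: a = sin²(Δφ/2) + cos φ₁ cos φ₂ sin²(Δλ/2) = 0.3905 + (0.7181)(0.8363)(0.0525) = 0.42203.
Central angle c = 2·arcsin(√a) = 1.41422 rad.
Distance = R·c = 6371 × 1.4142 ≈ 9010 km.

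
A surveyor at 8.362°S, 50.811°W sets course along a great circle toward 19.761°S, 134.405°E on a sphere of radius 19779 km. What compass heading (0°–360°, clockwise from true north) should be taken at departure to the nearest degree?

Δλ = -174.784° = -3.0506 rad.
y = sin Δλ · cos φ₂ = (-0.0909)(0.9411) = -0.0856
x = cos φ₁ sin φ₂ − sin φ₁ cos φ₂ cos Δλ = (0.9894)(-0.3381) − (-0.1454)(0.9411)(-0.9959) = -0.4708
θ = atan2(y, x) = -169.70°; adding 360° gives 190°.

190°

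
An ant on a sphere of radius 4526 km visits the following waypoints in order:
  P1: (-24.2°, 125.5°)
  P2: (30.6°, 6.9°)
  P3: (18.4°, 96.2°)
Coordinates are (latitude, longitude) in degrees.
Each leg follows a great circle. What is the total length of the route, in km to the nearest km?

16268 km

Leg P1→P2: central angle 2.1950 rad, distance 9934.8 km.
Leg P2→P3: central angle 1.3993 rad, distance 6333.2 km.
Total: 9934.8 + 6333.2 ≈ 16268 km.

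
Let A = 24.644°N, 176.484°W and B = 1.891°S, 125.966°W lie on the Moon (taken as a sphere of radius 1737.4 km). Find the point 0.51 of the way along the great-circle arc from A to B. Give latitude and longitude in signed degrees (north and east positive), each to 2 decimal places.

The central angle between A and B is δ = 0.9718 rad.
With f = 0.51, the slerp weights are sin((1−f)δ)/sin δ = 0.5550 and sin(fδ)/sin δ = 0.5758.
Weighted sum of the unit vectors: (0.5550)·(-0.9072,-0.0557,0.4170) + (0.5758)·(-0.5870,-0.8089,-0.0330) = (-0.8415, -0.4967, 0.2124).
Converting back: φ = atan2(z, √(x²+y²)) = 12.26°, λ = atan2(y, x) = -149.45°.

12.26°, -149.45°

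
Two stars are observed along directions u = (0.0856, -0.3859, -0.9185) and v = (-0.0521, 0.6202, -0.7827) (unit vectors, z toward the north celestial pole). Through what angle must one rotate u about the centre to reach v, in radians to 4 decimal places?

u·v = 0.4751; |u| = 0.9999, |v| = 1.0000.
cos θ = (u·v)/(|u||v|) = 0.4751, so θ = 1.0757 rad.

1.0757 rad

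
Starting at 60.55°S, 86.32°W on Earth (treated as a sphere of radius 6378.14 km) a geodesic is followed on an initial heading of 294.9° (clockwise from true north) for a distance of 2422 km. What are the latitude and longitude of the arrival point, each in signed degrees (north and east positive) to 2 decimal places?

Angular distance δ = d/R = 2422/6378.14 = 0.37973 rad; initial bearing θ = 5.1470 rad.
sin φ₂ = sin φ₁ cos δ + cos φ₁ sin δ cos θ = (-0.8708)(0.9288) + (0.4917)(0.3707)(0.4210) = -0.7320, so φ₂ = -47.06°.
Δλ = atan2(sin θ sin δ cos φ₁, cos δ − sin φ₁ sin φ₂) = atan2(-0.1653, 0.2913) = -29.571°.
λ₂ = -86.320° − 29.571° = -115.89°.

-47.06°, -115.89°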